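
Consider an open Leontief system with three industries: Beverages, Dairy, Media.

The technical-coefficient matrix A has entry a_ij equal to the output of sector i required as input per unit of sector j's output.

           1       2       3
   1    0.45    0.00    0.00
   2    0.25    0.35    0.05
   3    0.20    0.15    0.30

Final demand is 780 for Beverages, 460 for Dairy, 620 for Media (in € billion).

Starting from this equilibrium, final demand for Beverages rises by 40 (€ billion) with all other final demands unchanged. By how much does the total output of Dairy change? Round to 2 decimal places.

I − A =
  [   0.55     0.00     0.00]
  [  -0.25     0.65    -0.05]
  [  -0.20    -0.15     0.70]
Cofactors of I−A, C_ij = (−1)^(i+j)·(minor ij) (rows/columns in the sector order above):
  C_11 = (0.65)(0.70) − (-0.05)(-0.15) = 0.4475
  C_12 = −[(-0.25)(0.70) − (-0.05)(-0.20)] = 0.1850
  C_13 = (-0.25)(-0.15) − (0.65)(-0.20) = 0.1675
  C_21 = −[(0.00)(0.70) − (0.00)(-0.15)] = 0.0000
  C_22 = (0.55)(0.70) − (0.00)(-0.20) = 0.3850
  C_23 = −[(0.55)(-0.15) − (0.00)(-0.20)] = 0.0825
  C_31 = (0.00)(-0.05) − (0.00)(0.65) = 0.0000
  C_32 = −[(0.55)(-0.05) − (0.00)(-0.25)] = 0.0275
  C_33 = (0.55)(0.65) − (0.00)(-0.25) = 0.3575
det(I−A) = Σ_j (I−A)_1j·C_1j = (0.55)(0.4475) + (0.00)(0.1850) + (0.00)(0.1675) = 0.246125
adj(I−A) = Cᵀ =
  [ 0.4475   0.0000   0.0000]
  [ 0.1850   0.3850   0.0275]
  [ 0.1675   0.0825   0.3575]
(I − A)⁻¹ = adj(I−A) / det(I−A) ≈
  [   1.8182     0.0000     0.0000]
  [   0.7517     1.5642     0.1117]
  [   0.6805     0.3352     1.4525]
Δx = (I − A)⁻¹ Δd with Δd having +40 in the Beverages component and 0 elsewhere.
So Δx_2 = L_21 · (+40), where L_21 = adj(I−A)_21 / det(I−A) = 0.1850 / 0.246125.
Δx_2 = 0.1850 × (+40) / 0.246125 = 7.40 / 0.246125 ≈ 30.07.

Δx_2 = 30.07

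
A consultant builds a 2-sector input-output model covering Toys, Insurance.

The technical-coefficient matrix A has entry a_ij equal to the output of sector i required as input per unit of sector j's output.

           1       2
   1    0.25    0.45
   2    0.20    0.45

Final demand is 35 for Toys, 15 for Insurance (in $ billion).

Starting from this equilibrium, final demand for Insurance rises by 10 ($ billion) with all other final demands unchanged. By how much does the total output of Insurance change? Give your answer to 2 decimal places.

Δx_2 = 23.26

I − A =
  [   0.75    -0.45]
  [  -0.20     0.55]
det(I−A) = (0.75)(0.55) − (-0.45)(-0.20) = 0.3225
adj(I−A) = [[0.55, 0.45], [0.20, 0.75]]
(I − A)⁻¹ = adj(I−A) / det(I−A) ≈
  [   1.7054     1.3953]
  [   0.6202     2.3256]
Δx = (I − A)⁻¹ Δd with Δd having +10 in the Insurance component and 0 elsewhere.
So Δx_2 = L_22 · (+10), where L_22 = adj(I−A)_22 / det(I−A) = 0.75 / 0.3225.
Δx_2 = 0.75 × (+10) / 0.3225 = 7.50 / 0.3225 ≈ 23.26.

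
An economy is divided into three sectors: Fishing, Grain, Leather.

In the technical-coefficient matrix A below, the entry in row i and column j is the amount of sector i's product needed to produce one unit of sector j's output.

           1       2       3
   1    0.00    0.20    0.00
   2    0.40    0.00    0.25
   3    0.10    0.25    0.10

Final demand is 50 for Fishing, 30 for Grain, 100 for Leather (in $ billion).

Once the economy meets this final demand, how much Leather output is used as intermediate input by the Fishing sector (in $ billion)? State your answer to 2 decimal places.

I − A =
  [   1.00    -0.20     0.00]
  [  -0.40     1.00    -0.25]
  [  -0.10    -0.25     0.90]
Cofactors of I−A, C_ij = (−1)^(i+j)·(minor ij) (rows/columns in the sector order above):
  C_11 = (1.00)(0.90) − (-0.25)(-0.25) = 0.8375
  C_12 = −[(-0.40)(0.90) − (-0.25)(-0.10)] = 0.3850
  C_13 = (-0.40)(-0.25) − (1.00)(-0.10) = 0.2000
  C_21 = −[(-0.20)(0.90) − (0.00)(-0.25)] = 0.1800
  C_22 = (1.00)(0.90) − (0.00)(-0.10) = 0.9000
  C_23 = −[(1.00)(-0.25) − (-0.20)(-0.10)] = 0.2700
  C_31 = (-0.20)(-0.25) − (0.00)(1.00) = 0.0500
  C_32 = −[(1.00)(-0.25) − (0.00)(-0.40)] = 0.2500
  C_33 = (1.00)(1.00) − (-0.20)(-0.40) = 0.9200
det(I−A) = Σ_j (I−A)_1j·C_1j = (1.00)(0.8375) + (-0.20)(0.3850) + (0.00)(0.2000) = 0.7605
adj(I−A) = Cᵀ =
  [ 0.8375   0.1800   0.0500]
  [ 0.3850   0.9000   0.2500]
  [ 0.2000   0.2700   0.9200]
(I − A)⁻¹ = adj(I−A) / det(I−A) ≈
  [   1.1012     0.2367     0.0657]
  [   0.5062     1.1834     0.3287]
  [   0.2630     0.3550     1.2097]
First solve x = (I − A)⁻¹ d = adj(I−A)·d / det(I−A); in particular x_1 = (0.8375·50 + 0.1800·30 + 0.0500·100) / 0.7605 = 52.275 / 0.7605 ≈ 68.7377.
Intermediate flow from 3 to 1: z_31 = a_31 · x_1 = 0.10 × 52.275 / 0.7605 = 5.2275 / 0.7605 ≈ 6.87.

z_31 = 6.87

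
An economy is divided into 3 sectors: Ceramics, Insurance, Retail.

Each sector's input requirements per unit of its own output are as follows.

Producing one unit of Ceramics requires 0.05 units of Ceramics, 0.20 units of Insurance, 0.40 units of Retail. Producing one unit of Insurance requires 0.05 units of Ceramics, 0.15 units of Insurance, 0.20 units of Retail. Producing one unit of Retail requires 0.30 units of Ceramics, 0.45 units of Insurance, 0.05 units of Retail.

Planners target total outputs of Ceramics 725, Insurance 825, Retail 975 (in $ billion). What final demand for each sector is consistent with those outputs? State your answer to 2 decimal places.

I − A =
  [   0.95    -0.05    -0.30]
  [  -0.20     0.85    -0.45]
  [  -0.40    -0.20     0.95]
d = (I − A) x:
  d_C = (+0.95)·725 + (-0.05)·825 + (-0.30)·975 = 355.00
  d_I = (-0.20)·725 + (+0.85)·825 + (-0.45)·975 = 117.50
  d_R = (-0.40)·725 + (-0.20)·825 + (+0.95)·975 = 471.25

d_C = 355.00, d_I = 117.50, d_R = 471.25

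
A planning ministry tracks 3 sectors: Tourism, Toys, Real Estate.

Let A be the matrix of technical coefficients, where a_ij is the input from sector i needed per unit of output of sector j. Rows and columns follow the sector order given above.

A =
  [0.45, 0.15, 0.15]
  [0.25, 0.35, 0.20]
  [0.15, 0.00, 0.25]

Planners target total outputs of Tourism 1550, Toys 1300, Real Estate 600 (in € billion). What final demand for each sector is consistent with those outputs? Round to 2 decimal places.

I − A =
  [   0.55    -0.15    -0.15]
  [  -0.25     0.65    -0.20]
  [  -0.15     0.00     0.75]
d = (I − A) x:
  d_1 = (+0.55)·1550 + (-0.15)·1300 + (-0.15)·600 = 567.50
  d_2 = (-0.25)·1550 + (+0.65)·1300 + (-0.20)·600 = 337.50
  d_3 = (-0.15)·1550 + (+0.00)·1300 + (+0.75)·600 = 217.50

d_1 = 567.50, d_2 = 337.50, d_3 = 217.50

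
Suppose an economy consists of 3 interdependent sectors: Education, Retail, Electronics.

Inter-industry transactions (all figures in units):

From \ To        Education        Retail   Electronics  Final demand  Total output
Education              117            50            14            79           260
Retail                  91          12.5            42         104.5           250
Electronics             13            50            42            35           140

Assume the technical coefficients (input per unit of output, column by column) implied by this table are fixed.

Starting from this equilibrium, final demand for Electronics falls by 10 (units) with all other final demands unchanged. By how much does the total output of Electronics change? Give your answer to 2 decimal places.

Δx_3 = -16.82

Technical coefficients a_ij = z_ij / X_j:
  a_11 = 117/260 = 0.45, a_21 = 91/260 = 0.35, a_31 = 13/260 = 0.05
  a_12 = 50/250 = 0.20, a_22 = 12.5/250 = 0.05, a_32 = 50/250 = 0.20
  a_13 = 14/140 = 0.10, a_23 = 42/140 = 0.30, a_33 = 42/140 = 0.30
I − A =
  [   0.55    -0.20    -0.10]
  [  -0.35     0.95    -0.30]
  [  -0.05    -0.20     0.70]
Cofactors of I−A, C_ij = (−1)^(i+j)·(minor ij) (rows/columns in the sector order above):
  C_11 = (0.95)(0.70) − (-0.30)(-0.20) = 0.6050
  C_12 = −[(-0.35)(0.70) − (-0.30)(-0.05)] = 0.2600
  C_13 = (-0.35)(-0.20) − (0.95)(-0.05) = 0.1175
  C_21 = −[(-0.20)(0.70) − (-0.10)(-0.20)] = 0.1600
  C_22 = (0.55)(0.70) − (-0.10)(-0.05) = 0.3800
  C_23 = −[(0.55)(-0.20) − (-0.20)(-0.05)] = 0.1200
  C_31 = (-0.20)(-0.30) − (-0.10)(0.95) = 0.1550
  C_32 = −[(0.55)(-0.30) − (-0.10)(-0.35)] = 0.2000
  C_33 = (0.55)(0.95) − (-0.20)(-0.35) = 0.4525
det(I−A) = Σ_j (I−A)_1j·C_1j = (0.55)(0.6050) + (-0.20)(0.2600) + (-0.10)(0.1175) = 0.2690
adj(I−A) = Cᵀ =
  [ 0.6050   0.1600   0.1550]
  [ 0.2600   0.3800   0.2000]
  [ 0.1175   0.1200   0.4525]
(I − A)⁻¹ = adj(I−A) / det(I−A) ≈
  [   2.2491     0.5948     0.5762]
  [   0.9665     1.4126     0.7435]
  [   0.4368     0.4461     1.6822]
Δx = (I − A)⁻¹ Δd with Δd having -10 in the Electronics component and 0 elsewhere.
So Δx_3 = L_33 · (-10), where L_33 = adj(I−A)_33 / det(I−A) = 0.4525 / 0.2690.
Δx_3 = 0.4525 × (-10) / 0.2690 = -4.525 / 0.2690 ≈ -16.82.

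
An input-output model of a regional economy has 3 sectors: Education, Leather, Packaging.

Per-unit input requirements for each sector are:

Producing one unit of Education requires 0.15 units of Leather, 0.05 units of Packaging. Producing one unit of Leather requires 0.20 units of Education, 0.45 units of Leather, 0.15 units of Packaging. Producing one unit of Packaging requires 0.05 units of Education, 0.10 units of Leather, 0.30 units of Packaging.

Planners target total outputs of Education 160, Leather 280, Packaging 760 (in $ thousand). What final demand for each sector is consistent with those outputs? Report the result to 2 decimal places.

I − A =
  [   1.00    -0.20    -0.05]
  [  -0.15     0.55    -0.10]
  [  -0.05    -0.15     0.70]
d = (I − A) x:
  d_E = (+1.00)·160 + (-0.20)·280 + (-0.05)·760 = 66.00
  d_L = (-0.15)·160 + (+0.55)·280 + (-0.10)·760 = 54.00
  d_P = (-0.05)·160 + (-0.15)·280 + (+0.70)·760 = 482.00

d_E = 66.00, d_L = 54.00, d_P = 482.00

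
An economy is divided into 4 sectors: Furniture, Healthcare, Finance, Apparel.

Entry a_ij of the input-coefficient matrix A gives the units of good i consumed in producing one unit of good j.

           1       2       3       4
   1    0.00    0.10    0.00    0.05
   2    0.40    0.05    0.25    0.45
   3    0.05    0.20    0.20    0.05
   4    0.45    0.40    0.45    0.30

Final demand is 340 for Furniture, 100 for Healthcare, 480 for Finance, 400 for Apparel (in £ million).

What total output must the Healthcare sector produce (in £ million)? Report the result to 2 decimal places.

I − A =
  [   1.00    -0.10     0.00    -0.05]
  [  -0.40     0.95    -0.25    -0.45]
  [  -0.05    -0.20     0.80    -0.05]
  [  -0.45    -0.40    -0.45     0.70]
Compute the cofactors C_ij = (−1)^(i+j)·(3×3 minor ij) of I−A; the adjugate is their transpose:
adj(I−A) = Cᵀ =
  [ 0.286125   0.074250   0.064125   0.072750]
  [ 0.401500   0.518375   0.380875   0.389125]
  [ 0.150125   0.162250   0.407375   0.144125]
  [ 0.509875   0.448250   0.520750   0.676750]
det(I−A) = Σ_j (I−A)_1j·C_1j = (1.00)(0.286125) + (-0.10)(0.401500) + (0.00)(0.150125) + (-0.05)(0.509875) = 0.22048125
(I − A)⁻¹ = adj(I−A) / det(I−A) ≈
  [   1.2977     0.3368     0.2908     0.3300]
  [   1.8210     2.3511     1.7275     1.7649]
  [   0.6809     0.7359     1.8477     0.6537]
  [   2.3126     2.0331     2.3619     3.0694]
x = (I − A)⁻¹ d = adj(I−A)·d / det(I−A), with det(I−A) = 0.22048125:
  x_1 = (0.286125·340 + 0.074250·100 + 0.064125·480 + 0.072750·400) / 0.22048125 = 164.5875 / 0.22048125 ≈ 746.49
  x_2 = (0.401500·340 + 0.518375·100 + 0.380875·480 + 0.389125·400) / 0.22048125 = 526.8175 / 0.22048125 ≈ 2389.40
  x_3 = (0.150125·340 + 0.162250·100 + 0.407375·480 + 0.144125·400) / 0.22048125 = 320.4575 / 0.22048125 ≈ 1453.45
  x_4 = (0.509875·340 + 0.448250·100 + 0.520750·480 + 0.676750·400) / 0.22048125 = 738.8425 / 0.22048125 ≈ 3351.04

x_2 = 2389.40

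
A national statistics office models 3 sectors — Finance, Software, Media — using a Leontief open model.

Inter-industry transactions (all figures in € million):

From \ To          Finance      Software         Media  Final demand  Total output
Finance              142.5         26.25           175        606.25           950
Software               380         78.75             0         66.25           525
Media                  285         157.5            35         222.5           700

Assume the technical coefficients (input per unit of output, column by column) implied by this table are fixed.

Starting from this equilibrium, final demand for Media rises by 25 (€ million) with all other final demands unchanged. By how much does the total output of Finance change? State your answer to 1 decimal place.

Technical coefficients a_ij = z_ij / X_j:
  a_11 = 142.5/950 = 0.15, a_21 = 380/950 = 0.40, a_31 = 285/950 = 0.30
  a_12 = 26.25/525 = 0.05, a_22 = 78.75/525 = 0.15, a_32 = 157.5/525 = 0.30
  a_13 = 175/700 = 0.25, a_23 = 0/700 = 0.00, a_33 = 35/700 = 0.05
I − A =
  [   0.85    -0.05    -0.25]
  [  -0.40     0.85     0.00]
  [  -0.30    -0.30     0.95]
Cofactors of I−A, C_ij = (−1)^(i+j)·(minor ij) (rows/columns in the sector order above):
  C_11 = (0.85)(0.95) − (0.00)(-0.30) = 0.8075
  C_12 = −[(-0.40)(0.95) − (0.00)(-0.30)] = 0.3800
  C_13 = (-0.40)(-0.30) − (0.85)(-0.30) = 0.3750
  C_21 = −[(-0.05)(0.95) − (-0.25)(-0.30)] = 0.1225
  C_22 = (0.85)(0.95) − (-0.25)(-0.30) = 0.7325
  C_23 = −[(0.85)(-0.30) − (-0.05)(-0.30)] = 0.2700
  C_31 = (-0.05)(0.00) − (-0.25)(0.85) = 0.2125
  C_32 = −[(0.85)(0.00) − (-0.25)(-0.40)] = 0.1000
  C_33 = (0.85)(0.85) − (-0.05)(-0.40) = 0.7025
det(I−A) = Σ_j (I−A)_1j·C_1j = (0.85)(0.8075) + (-0.05)(0.3800) + (-0.25)(0.3750) = 0.573625
adj(I−A) = Cᵀ =
  [ 0.8075   0.1225   0.2125]
  [ 0.3800   0.7325   0.1000]
  [ 0.3750   0.2700   0.7025]
(I − A)⁻¹ = adj(I−A) / det(I−A) ≈
  [   1.4077     0.2136     0.3705]
  [   0.6625     1.2770     0.1743]
  [   0.6537     0.4707     1.2247]
Δx = (I − A)⁻¹ Δd with Δd having +25 in the Media component and 0 elsewhere.
So Δx_1 = L_13 · (+25), where L_13 = adj(I−A)_13 / det(I−A) = 0.2125 / 0.573625.
Δx_1 = 0.2125 × (+25) / 0.573625 = 5.3125 / 0.573625 ≈ 9.3.

Δx_1 = 9.3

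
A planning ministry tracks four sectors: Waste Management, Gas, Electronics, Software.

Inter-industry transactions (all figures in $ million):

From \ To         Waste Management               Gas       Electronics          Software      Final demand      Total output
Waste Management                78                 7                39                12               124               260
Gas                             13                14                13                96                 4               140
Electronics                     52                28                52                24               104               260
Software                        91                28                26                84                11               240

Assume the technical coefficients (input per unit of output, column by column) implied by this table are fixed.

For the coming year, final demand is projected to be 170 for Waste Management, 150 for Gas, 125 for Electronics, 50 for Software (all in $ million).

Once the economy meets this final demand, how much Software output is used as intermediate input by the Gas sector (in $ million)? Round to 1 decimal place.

z_SG = 86.0

Technical coefficients a_ij = z_ij / X_j:
  a_WW = 78/260 = 0.30, a_GW = 13/260 = 0.05, a_EW = 52/260 = 0.20, a_SW = 91/260 = 0.35
  a_WG = 7/140 = 0.05, a_GG = 14/140 = 0.10, a_EG = 28/140 = 0.20, a_SG = 28/140 = 0.20
  a_WE = 39/260 = 0.15, a_GE = 13/260 = 0.05, a_EE = 52/260 = 0.20, a_SE = 26/260 = 0.10
  a_WS = 12/240 = 0.05, a_GS = 96/240 = 0.40, a_ES = 24/240 = 0.10, a_SS = 84/240 = 0.35
I − A =
  [   0.70    -0.05    -0.15    -0.05]
  [  -0.05     0.90    -0.05    -0.40]
  [  -0.20    -0.20     0.80    -0.10]
  [  -0.35    -0.20    -0.10     0.65]
Compute the cofactors C_ij = (−1)^(i+j)·(3×3 minor ij) of I−A; the adjugate is their transpose:
adj(I−A) = Cᵀ =
  [ 0.379500   0.057000   0.084375   0.077250]
  [ 0.153750   0.317250   0.076000   0.218750]
  [ 0.168000   0.111750   0.328625   0.132250]
  [ 0.277500   0.145500   0.119375   0.466000]
det(I−A) = Σ_j (I−A)_1j·C_1j = (0.70)(0.379500) + (-0.05)(0.153750) + (-0.15)(0.168000) + (-0.05)(0.277500) = 0.2188875
(I − A)⁻¹ = adj(I−A) / det(I−A) ≈
  [   1.7338     0.2604     0.3855     0.3529]
  [   0.7024     1.4494     0.3472     0.9994]
  [   0.7675     0.5105     1.5013     0.6042]
  [   1.2678     0.6647     0.5454     2.1289]
First solve x = (I − A)⁻¹ d = adj(I−A)·d / det(I−A); in particular x_G = (0.153750·170 + 0.317250·150 + 0.076000·125 + 0.218750·50) / 0.2188875 = 94.1625 / 0.2188875 ≈ 430.187.
Intermediate flow from S to G: z_SG = a_SG · x_G = 0.20 × 94.1625 / 0.2188875 = 18.8325 / 0.2188875 ≈ 86.0.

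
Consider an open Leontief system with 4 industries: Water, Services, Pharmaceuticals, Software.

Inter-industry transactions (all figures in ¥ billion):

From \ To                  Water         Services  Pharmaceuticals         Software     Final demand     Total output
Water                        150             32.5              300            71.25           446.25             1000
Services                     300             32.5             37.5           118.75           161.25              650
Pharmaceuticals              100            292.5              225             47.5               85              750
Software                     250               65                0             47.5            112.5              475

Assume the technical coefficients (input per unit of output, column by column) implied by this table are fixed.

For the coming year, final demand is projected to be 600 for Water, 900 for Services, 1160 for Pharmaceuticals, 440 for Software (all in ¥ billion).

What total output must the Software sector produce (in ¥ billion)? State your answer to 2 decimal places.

x_4 = 1597.93

Technical coefficients a_ij = z_ij / X_j:
  a_11 = 150/1000 = 0.15, a_21 = 300/1000 = 0.30, a_31 = 100/1000 = 0.10, a_41 = 250/1000 = 0.25
  a_12 = 32.5/650 = 0.05, a_22 = 32.5/650 = 0.05, a_32 = 292.5/650 = 0.45, a_42 = 65/650 = 0.10
  a_13 = 300/750 = 0.40, a_23 = 37.5/750 = 0.05, a_33 = 225/750 = 0.30, a_43 = 0/750 = 0.00
  a_14 = 71.25/475 = 0.15, a_24 = 118.75/475 = 0.25, a_34 = 47.5/475 = 0.10, a_44 = 47.5/475 = 0.10
I − A =
  [   0.85    -0.05    -0.40    -0.15]
  [  -0.30     0.95    -0.05    -0.25]
  [  -0.10    -0.45     0.70    -0.10]
  [  -0.25    -0.10     0.00     0.90]
Compute the cofactors C_ij = (−1)^(i+j)·(3×3 minor ij) of I−A; the adjugate is their transpose:
adj(I−A) = Cᵀ =
  [ 0.560250   0.208000   0.335000   0.188375]
  [ 0.238500   0.463250   0.169375   0.187250]
  [ 0.259375   0.343125   0.648750   0.210625]
  [ 0.182125   0.109250   0.111875   0.443375]
det(I−A) = Σ_j (I−A)_1j·C_1j = (0.85)(0.560250) + (-0.05)(0.238500) + (-0.40)(0.259375) + (-0.15)(0.182125) = 0.33321875
(I − A)⁻¹ = adj(I−A) / det(I−A) ≈
  [   1.6813     0.6242     1.0053     0.5653]
  [   0.7157     1.3902     0.5083     0.5619]
  [   0.7784     1.0297     1.9469     0.6321]
  [   0.5466     0.3279     0.3357     1.3306]
x = (I − A)⁻¹ d = adj(I−A)·d / det(I−A), with det(I−A) = 0.33321875:
  x_1 = (0.560250·600 + 0.208000·900 + 0.335000·1160 + 0.188375·440) / 0.33321875 = 994.835 / 0.33321875 ≈ 2985.53
  x_2 = (0.238500·600 + 0.463250·900 + 0.169375·1160 + 0.187250·440) / 0.33321875 = 838.89 / 0.33321875 ≈ 2517.54
  x_3 = (0.259375·600 + 0.343125·900 + 0.648750·1160 + 0.210625·440) / 0.33321875 = 1309.6625 / 0.33321875 ≈ 3930.34
  x_4 = (0.182125·600 + 0.109250·900 + 0.111875·1160 + 0.443375·440) / 0.33321875 = 532.46 / 0.33321875 ≈ 1597.93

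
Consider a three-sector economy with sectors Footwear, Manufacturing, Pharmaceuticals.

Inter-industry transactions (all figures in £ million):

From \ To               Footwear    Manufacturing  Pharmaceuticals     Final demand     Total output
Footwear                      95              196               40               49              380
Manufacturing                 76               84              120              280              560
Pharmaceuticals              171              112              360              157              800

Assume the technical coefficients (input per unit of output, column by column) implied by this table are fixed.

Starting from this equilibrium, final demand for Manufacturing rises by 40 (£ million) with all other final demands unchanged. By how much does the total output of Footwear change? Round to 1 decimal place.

Δx_1 = 33.1

Technical coefficients a_ij = z_ij / X_j:
  a_11 = 95/380 = 0.25, a_21 = 76/380 = 0.20, a_31 = 171/380 = 0.45
  a_12 = 196/560 = 0.35, a_22 = 84/560 = 0.15, a_32 = 112/560 = 0.20
  a_13 = 40/800 = 0.05, a_23 = 120/800 = 0.15, a_33 = 360/800 = 0.45
I − A =
  [   0.75    -0.35    -0.05]
  [  -0.20     0.85    -0.15]
  [  -0.45    -0.20     0.55]
Cofactors of I−A, C_ij = (−1)^(i+j)·(minor ij) (rows/columns in the sector order above):
  C_11 = (0.85)(0.55) − (-0.15)(-0.20) = 0.4375
  C_12 = −[(-0.20)(0.55) − (-0.15)(-0.45)] = 0.1775
  C_13 = (-0.20)(-0.20) − (0.85)(-0.45) = 0.4225
  C_21 = −[(-0.35)(0.55) − (-0.05)(-0.20)] = 0.2025
  C_22 = (0.75)(0.55) − (-0.05)(-0.45) = 0.3900
  C_23 = −[(0.75)(-0.20) − (-0.35)(-0.45)] = 0.3075
  C_31 = (-0.35)(-0.15) − (-0.05)(0.85) = 0.0950
  C_32 = −[(0.75)(-0.15) − (-0.05)(-0.20)] = 0.1225
  C_33 = (0.75)(0.85) − (-0.35)(-0.20) = 0.5675
det(I−A) = Σ_j (I−A)_1j·C_1j = (0.75)(0.4375) + (-0.35)(0.1775) + (-0.05)(0.4225) = 0.244875
adj(I−A) = Cᵀ =
  [ 0.4375   0.2025   0.0950]
  [ 0.1775   0.3900   0.1225]
  [ 0.4225   0.3075   0.5675]
(I − A)⁻¹ = adj(I−A) / det(I−A) ≈
  [   1.7866     0.8270     0.3880]
  [   0.7249     1.5926     0.5003]
  [   1.7254     1.2557     2.3175]
Δx = (I − A)⁻¹ Δd with Δd having +40 in the Manufacturing component and 0 elsewhere.
So Δx_1 = L_12 · (+40), where L_12 = adj(I−A)_12 / det(I−A) = 0.2025 / 0.244875.
Δx_1 = 0.2025 × (+40) / 0.244875 = 8.10 / 0.244875 ≈ 33.1.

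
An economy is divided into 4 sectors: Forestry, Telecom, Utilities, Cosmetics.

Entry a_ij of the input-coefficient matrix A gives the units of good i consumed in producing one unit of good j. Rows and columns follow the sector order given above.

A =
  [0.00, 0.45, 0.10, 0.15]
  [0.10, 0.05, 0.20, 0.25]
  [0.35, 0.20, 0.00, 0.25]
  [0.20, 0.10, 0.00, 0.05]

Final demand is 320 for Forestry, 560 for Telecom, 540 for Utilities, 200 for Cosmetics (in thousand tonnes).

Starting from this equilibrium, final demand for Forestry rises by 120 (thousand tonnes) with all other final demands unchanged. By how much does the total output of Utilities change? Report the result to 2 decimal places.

I − A =
  [   1.00    -0.45    -0.10    -0.15]
  [  -0.10     0.95    -0.20    -0.25]
  [  -0.35    -0.20     1.00    -0.25]
  [  -0.20    -0.10     0.00     0.95]
Compute the cofactors C_ij = (−1)^(i+j)·(3×3 minor ij) of I−A; the adjugate is their transpose:
adj(I−A) = Cᵀ =
  [ 0.834500   0.464000   0.176250   0.300250]
  [ 0.221500   0.881750   0.198500   0.319250]
  [ 0.386125   0.386375   0.782250   0.368500]
  [ 0.199000   0.190500   0.058000   0.798250]
det(I−A) = Σ_j (I−A)_1j·C_1j = (1.00)(0.834500) + (-0.45)(0.221500) + (-0.10)(0.386125) + (-0.15)(0.199000) = 0.6663625
(I − A)⁻¹ = adj(I−A) / det(I−A) ≈
  [   1.2523     0.6963     0.2645     0.4506]
  [   0.3324     1.3232     0.2979     0.4791]
  [   0.5795     0.5798     1.1739     0.5530]
  [   0.2986     0.2859     0.0870     1.1979]
Δx = (I − A)⁻¹ Δd with Δd having +120 in the Forestry component and 0 elsewhere.
So Δx_U = L_UF · (+120), where L_UF = adj(I−A)_UF / det(I−A) = 0.386125 / 0.6663625.
Δx_U = 0.386125 × (+120) / 0.6663625 = 46.335 / 0.6663625 ≈ 69.53.

Δx_U = 69.53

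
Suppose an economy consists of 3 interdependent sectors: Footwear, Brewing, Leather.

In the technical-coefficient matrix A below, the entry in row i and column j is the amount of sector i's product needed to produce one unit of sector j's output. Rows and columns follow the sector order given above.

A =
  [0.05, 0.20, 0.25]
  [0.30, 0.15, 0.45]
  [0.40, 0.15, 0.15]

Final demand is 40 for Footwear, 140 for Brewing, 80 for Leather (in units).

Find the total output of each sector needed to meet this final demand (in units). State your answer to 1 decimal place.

x_1 = 181.0, x_2 = 356.8, x_3 = 242.3

I − A =
  [   0.95    -0.20    -0.25]
  [  -0.30     0.85    -0.45]
  [  -0.40    -0.15     0.85]
Cofactors of I−A, C_ij = (−1)^(i+j)·(minor ij) (rows/columns in the sector order above):
  C_11 = (0.85)(0.85) − (-0.45)(-0.15) = 0.6550
  C_12 = −[(-0.30)(0.85) − (-0.45)(-0.40)] = 0.4350
  C_13 = (-0.30)(-0.15) − (0.85)(-0.40) = 0.3850
  C_21 = −[(-0.20)(0.85) − (-0.25)(-0.15)] = 0.2075
  C_22 = (0.95)(0.85) − (-0.25)(-0.40) = 0.7075
  C_23 = −[(0.95)(-0.15) − (-0.20)(-0.40)] = 0.2225
  C_31 = (-0.20)(-0.45) − (-0.25)(0.85) = 0.3025
  C_32 = −[(0.95)(-0.45) − (-0.25)(-0.30)] = 0.5025
  C_33 = (0.95)(0.85) − (-0.20)(-0.30) = 0.7475
det(I−A) = Σ_j (I−A)_1j·C_1j = (0.95)(0.6550) + (-0.20)(0.4350) + (-0.25)(0.3850) = 0.4390
adj(I−A) = Cᵀ =
  [ 0.6550   0.2075   0.3025]
  [ 0.4350   0.7075   0.5025]
  [ 0.3850   0.2225   0.7475]
(I − A)⁻¹ = adj(I−A) / det(I−A) ≈
  [   1.4920     0.4727     0.6891]
  [   0.9909     1.6116     1.1446]
  [   0.8770     0.5068     1.7027]
x = (I − A)⁻¹ d = adj(I−A)·d / det(I−A), with det(I−A) = 0.4390:
  x_1 = (0.6550·40 + 0.2075·140 + 0.3025·80) / 0.4390 = 79.45 / 0.4390 ≈ 181.0
  x_2 = (0.4350·40 + 0.7075·140 + 0.5025·80) / 0.4390 = 156.65 / 0.4390 ≈ 356.8
  x_3 = (0.3850·40 + 0.2225·140 + 0.7475·80) / 0.4390 = 106.35 / 0.4390 ≈ 242.3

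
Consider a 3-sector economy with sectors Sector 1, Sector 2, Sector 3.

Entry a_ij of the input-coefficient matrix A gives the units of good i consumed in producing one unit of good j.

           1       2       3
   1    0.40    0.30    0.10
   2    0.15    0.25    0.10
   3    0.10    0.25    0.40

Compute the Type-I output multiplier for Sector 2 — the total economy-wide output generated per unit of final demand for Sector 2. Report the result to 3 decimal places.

I − A =
  [   0.60    -0.30    -0.10]
  [  -0.15     0.75    -0.10]
  [  -0.10    -0.25     0.60]
Cofactors of I−A, C_ij = (−1)^(i+j)·(minor ij) (rows/columns in the sector order above):
  C_11 = (0.75)(0.60) − (-0.10)(-0.25) = 0.4250
  C_12 = −[(-0.15)(0.60) − (-0.10)(-0.10)] = 0.1000
  C_13 = (-0.15)(-0.25) − (0.75)(-0.10) = 0.1125
  C_21 = −[(-0.30)(0.60) − (-0.10)(-0.25)] = 0.2050
  C_22 = (0.60)(0.60) − (-0.10)(-0.10) = 0.3500
  C_23 = −[(0.60)(-0.25) − (-0.30)(-0.10)] = 0.1800
  C_31 = (-0.30)(-0.10) − (-0.10)(0.75) = 0.1050
  C_32 = −[(0.60)(-0.10) − (-0.10)(-0.15)] = 0.0750
  C_33 = (0.60)(0.75) − (-0.30)(-0.15) = 0.4050
det(I−A) = Σ_j (I−A)_1j·C_1j = (0.60)(0.4250) + (-0.30)(0.1000) + (-0.10)(0.1125) = 0.21375
adj(I−A) = Cᵀ =
  [ 0.4250   0.2050   0.1050]
  [ 0.1000   0.3500   0.0750]
  [ 0.1125   0.1800   0.4050]
(I − A)⁻¹ = adj(I−A) / det(I−A) ≈
  [   1.9883     0.9591     0.4912]
  [   0.4678     1.6374     0.3509]
  [   0.5263     0.8421     1.8947]
The output multiplier for sector j is the column-j sum of the Leontief inverse (I − A)⁻¹ = adj(I−A) / det(I−A).
Column 2 of adj(I−A): (0.2050, 0.3500, 0.1800); det(I−A) = 0.21375.
m_2 = (0.2050 + 0.3500 + 0.1800) / 0.21375 = 0.735 / 0.21375 ≈ 3.439.

m_2 = 3.439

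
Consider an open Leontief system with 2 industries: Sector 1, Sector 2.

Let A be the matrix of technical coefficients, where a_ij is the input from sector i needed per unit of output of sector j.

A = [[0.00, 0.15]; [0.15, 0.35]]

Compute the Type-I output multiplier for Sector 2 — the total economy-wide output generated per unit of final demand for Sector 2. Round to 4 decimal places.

m_2 = 1.8327

I − A =
  [   1.00    -0.15]
  [  -0.15     0.65]
det(I−A) = (1.00)(0.65) − (-0.15)(-0.15) = 0.6275
adj(I−A) = [[0.65, 0.15], [0.15, 1.00]]
(I − A)⁻¹ = adj(I−A) / det(I−A) ≈
  [   1.03586     0.23904]
  [   0.23904     1.59363]
The output multiplier for sector j is the column-j sum of the Leontief inverse (I − A)⁻¹ = adj(I−A) / det(I−A).
Column 2 of adj(I−A): (0.15, 1.00); det(I−A) = 0.6275.
m_2 = (0.15 + 1.00) / 0.6275 = 1.15 / 0.6275 ≈ 1.8327.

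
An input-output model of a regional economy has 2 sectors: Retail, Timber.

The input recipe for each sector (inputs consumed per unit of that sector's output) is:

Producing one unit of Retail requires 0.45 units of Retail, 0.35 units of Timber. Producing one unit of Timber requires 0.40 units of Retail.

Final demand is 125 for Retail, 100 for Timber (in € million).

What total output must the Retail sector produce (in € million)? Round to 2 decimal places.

I − A =
  [   0.55    -0.40]
  [  -0.35     1.00]
det(I−A) = (0.55)(1.00) − (-0.40)(-0.35) = 0.4100
adj(I−A) = [[1.00, 0.40], [0.35, 0.55]]
(I − A)⁻¹ = adj(I−A) / det(I−A) ≈
  [   2.4390     0.9756]
  [   0.8537     1.3415]
x = (I − A)⁻¹ d = adj(I−A)·d / det(I−A), with det(I−A) = 0.4100:
  x_1 = (1.00·125 + 0.40·100) / 0.4100 = 165.00 / 0.4100 ≈ 402.44
  x_2 = (0.35·125 + 0.55·100) / 0.4100 = 98.75 / 0.4100 ≈ 240.85

x_1 = 402.44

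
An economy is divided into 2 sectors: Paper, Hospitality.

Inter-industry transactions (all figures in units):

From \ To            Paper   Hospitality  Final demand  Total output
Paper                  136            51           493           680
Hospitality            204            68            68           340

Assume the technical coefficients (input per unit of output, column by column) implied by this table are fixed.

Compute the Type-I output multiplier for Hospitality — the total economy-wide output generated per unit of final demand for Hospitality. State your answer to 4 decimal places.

Technical coefficients a_ij = z_ij / X_j:
  a_11 = 136/680 = 0.20, a_21 = 204/680 = 0.30
  a_12 = 51/340 = 0.15, a_22 = 68/340 = 0.20
I − A =
  [   0.80    -0.15]
  [  -0.30     0.80]
det(I−A) = (0.80)(0.80) − (-0.15)(-0.30) = 0.5950
adj(I−A) = [[0.80, 0.15], [0.30, 0.80]]
(I − A)⁻¹ = adj(I−A) / det(I−A) ≈
  [   1.34454     0.25210]
  [   0.50420     1.34454]
The output multiplier for sector j is the column-j sum of the Leontief inverse (I − A)⁻¹ = adj(I−A) / det(I−A).
Column 2 of adj(I−A): (0.15, 0.80); det(I−A) = 0.5950.
m_2 = (0.15 + 0.80) / 0.5950 = 0.95 / 0.5950 ≈ 1.5966.

m_2 = 1.5966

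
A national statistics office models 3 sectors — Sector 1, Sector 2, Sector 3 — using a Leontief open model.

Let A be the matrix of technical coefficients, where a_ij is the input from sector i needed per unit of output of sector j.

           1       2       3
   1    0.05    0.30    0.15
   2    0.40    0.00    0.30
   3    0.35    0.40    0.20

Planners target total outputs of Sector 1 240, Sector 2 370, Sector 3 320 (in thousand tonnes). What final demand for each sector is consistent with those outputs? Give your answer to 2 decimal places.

d_1 = 69.00, d_2 = 178.00, d_3 = 24.00

I − A =
  [   0.95    -0.30    -0.15]
  [  -0.40     1.00    -0.30]
  [  -0.35    -0.40     0.80]
d = (I − A) x:
  d_1 = (+0.95)·240 + (-0.30)·370 + (-0.15)·320 = 69.00
  d_2 = (-0.40)·240 + (+1.00)·370 + (-0.30)·320 = 178.00
  d_3 = (-0.35)·240 + (-0.40)·370 + (+0.80)·320 = 24.00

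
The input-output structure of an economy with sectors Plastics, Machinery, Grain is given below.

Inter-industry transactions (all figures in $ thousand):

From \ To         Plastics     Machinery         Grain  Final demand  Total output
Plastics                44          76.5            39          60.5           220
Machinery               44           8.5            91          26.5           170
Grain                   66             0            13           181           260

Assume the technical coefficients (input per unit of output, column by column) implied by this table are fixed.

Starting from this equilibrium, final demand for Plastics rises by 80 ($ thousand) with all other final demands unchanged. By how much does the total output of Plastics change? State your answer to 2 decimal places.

Technical coefficients a_ij = z_ij / X_j:
  a_PP = 44/220 = 0.20, a_MP = 44/220 = 0.20, a_GP = 66/220 = 0.30
  a_PM = 76.5/170 = 0.45, a_MM = 8.5/170 = 0.05, a_GM = 0/170 = 0.00
  a_PG = 39/260 = 0.15, a_MG = 91/260 = 0.35, a_GG = 13/260 = 0.05
I − A =
  [   0.80    -0.45    -0.15]
  [  -0.20     0.95    -0.35]
  [  -0.30     0.00     0.95]
Cofactors of I−A, C_ij = (−1)^(i+j)·(minor ij) (rows/columns in the sector order above):
  C_11 = (0.95)(0.95) − (-0.35)(0.00) = 0.9025
  C_12 = −[(-0.20)(0.95) − (-0.35)(-0.30)] = 0.2950
  C_13 = (-0.20)(0.00) − (0.95)(-0.30) = 0.2850
  C_21 = −[(-0.45)(0.95) − (-0.15)(0.00)] = 0.4275
  C_22 = (0.80)(0.95) − (-0.15)(-0.30) = 0.7150
  C_23 = −[(0.80)(0.00) − (-0.45)(-0.30)] = 0.1350
  C_31 = (-0.45)(-0.35) − (-0.15)(0.95) = 0.3000
  C_32 = −[(0.80)(-0.35) − (-0.15)(-0.20)] = 0.3100
  C_33 = (0.80)(0.95) − (-0.45)(-0.20) = 0.6700
det(I−A) = Σ_j (I−A)_1j·C_1j = (0.80)(0.9025) + (-0.45)(0.2950) + (-0.15)(0.2850) = 0.5465
adj(I−A) = Cᵀ =
  [ 0.9025   0.4275   0.3000]
  [ 0.2950   0.7150   0.3100]
  [ 0.2850   0.1350   0.6700]
(I − A)⁻¹ = adj(I−A) / det(I−A) ≈
  [   1.6514     0.7823     0.5489]
  [   0.5398     1.3083     0.5672]
  [   0.5215     0.2470     1.2260]
Δx = (I − A)⁻¹ Δd with Δd having +80 in the Plastics component and 0 elsewhere.
So Δx_P = L_PP · (+80), where L_PP = adj(I−A)_PP / det(I−A) = 0.9025 / 0.5465.
Δx_P = 0.9025 × (+80) / 0.5465 = 72.20 / 0.5465 ≈ 132.11.

Δx_P = 132.11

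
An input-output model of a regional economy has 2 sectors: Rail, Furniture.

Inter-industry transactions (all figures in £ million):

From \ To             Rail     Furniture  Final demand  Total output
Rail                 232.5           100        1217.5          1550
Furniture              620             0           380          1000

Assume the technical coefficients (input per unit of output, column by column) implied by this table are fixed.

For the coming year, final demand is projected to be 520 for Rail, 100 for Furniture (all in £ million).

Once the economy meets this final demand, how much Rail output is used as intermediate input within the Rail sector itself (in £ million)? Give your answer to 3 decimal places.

z_11 = 98.148

Technical coefficients a_ij = z_ij / X_j:
  a_11 = 232.5/1550 = 0.15, a_21 = 620/1550 = 0.40
  a_12 = 100/1000 = 0.10, a_22 = 0/1000 = 0.00
I − A =
  [   0.85    -0.10]
  [  -0.40     1.00]
det(I−A) = (0.85)(1.00) − (-0.10)(-0.40) = 0.8100
adj(I−A) = [[1.00, 0.10], [0.40, 0.85]]
(I − A)⁻¹ = adj(I−A) / det(I−A) ≈
  [   1.2346     0.1235]
  [   0.4938     1.0494]
First solve x = (I − A)⁻¹ d = adj(I−A)·d / det(I−A); in particular x_1 = (1.00·520 + 0.10·100) / 0.8100 = 530.00 / 0.8100 ≈ 654.32099.
Intermediate flow from 1 to 1: z_11 = a_11 · x_1 = 0.15 × 530.00 / 0.8100 = 79.50 / 0.8100 ≈ 98.148.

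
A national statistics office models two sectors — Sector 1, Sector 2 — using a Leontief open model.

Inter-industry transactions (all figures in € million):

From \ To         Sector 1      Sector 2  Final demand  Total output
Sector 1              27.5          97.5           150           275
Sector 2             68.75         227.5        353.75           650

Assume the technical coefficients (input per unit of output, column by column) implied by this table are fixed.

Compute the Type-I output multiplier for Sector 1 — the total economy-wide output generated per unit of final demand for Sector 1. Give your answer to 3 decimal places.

m_1 = 1.644

Technical coefficients a_ij = z_ij / X_j:
  a_11 = 27.5/275 = 0.10, a_21 = 68.75/275 = 0.25
  a_12 = 97.5/650 = 0.15, a_22 = 227.5/650 = 0.35
I − A =
  [   0.90    -0.15]
  [  -0.25     0.65]
det(I−A) = (0.90)(0.65) − (-0.15)(-0.25) = 0.5475
adj(I−A) = [[0.65, 0.15], [0.25, 0.90]]
(I − A)⁻¹ = adj(I−A) / det(I−A) ≈
  [   1.1872     0.2740]
  [   0.4566     1.6438]
The output multiplier for sector j is the column-j sum of the Leontief inverse (I − A)⁻¹ = adj(I−A) / det(I−A).
Column 1 of adj(I−A): (0.65, 0.25); det(I−A) = 0.5475.
m_1 = (0.65 + 0.25) / 0.5475 = 0.90 / 0.5475 ≈ 1.644.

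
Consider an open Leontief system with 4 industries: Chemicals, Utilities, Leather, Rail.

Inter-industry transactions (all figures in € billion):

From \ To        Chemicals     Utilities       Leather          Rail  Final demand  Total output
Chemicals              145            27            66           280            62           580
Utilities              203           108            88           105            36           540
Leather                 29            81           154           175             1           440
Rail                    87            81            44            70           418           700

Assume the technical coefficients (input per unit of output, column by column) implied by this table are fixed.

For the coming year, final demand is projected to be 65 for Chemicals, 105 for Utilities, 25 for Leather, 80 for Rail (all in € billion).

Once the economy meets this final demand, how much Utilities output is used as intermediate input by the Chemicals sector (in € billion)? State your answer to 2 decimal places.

z_UC = 94.21

Technical coefficients a_ij = z_ij / X_j:
  a_CC = 145/580 = 0.25, a_UC = 203/580 = 0.35, a_LC = 29/580 = 0.05, a_RC = 87/580 = 0.15
  a_CU = 27/540 = 0.05, a_UU = 108/540 = 0.20, a_LU = 81/540 = 0.15, a_RU = 81/540 = 0.15
  a_CL = 66/440 = 0.15, a_UL = 88/440 = 0.20, a_LL = 154/440 = 0.35, a_RL = 44/440 = 0.10
  a_CR = 280/700 = 0.40, a_UR = 105/700 = 0.15, a_LR = 175/700 = 0.25, a_RR = 70/700 = 0.10
I − A =
  [   0.75    -0.05    -0.15    -0.40]
  [  -0.35     0.80    -0.20    -0.15]
  [  -0.05    -0.15     0.65    -0.25]
  [  -0.15    -0.15    -0.10     0.90]
Compute the cofactors C_ij = (−1)^(i+j)·(3×3 minor ij) of I−A; the adjugate is their transpose:
adj(I−A) = Cᵀ =
  [ 0.396625   0.098875   0.158375   0.236750]
  [ 0.227875   0.366625   0.198875   0.217625]
  [ 0.128625   0.127500   0.437250   0.199875]
  [ 0.118375   0.091750   0.108125   0.341750]
det(I−A) = Σ_j (I−A)_1j·C_1j = (0.75)(0.396625) + (-0.05)(0.227875) + (-0.15)(0.128625) + (-0.40)(0.118375) = 0.21943125
(I − A)⁻¹ = adj(I−A) / det(I−A) ≈
  [   1.8075     0.4506     0.7218     1.0789]
  [   1.0385     1.6708     0.9063     0.9918]
  [   0.5862     0.5810     1.9927     0.9109]
  [   0.5395     0.4181     0.4928     1.5574]
First solve x = (I − A)⁻¹ d = adj(I−A)·d / det(I−A); in particular x_C = (0.396625·65 + 0.098875·105 + 0.158375·25 + 0.236750·80) / 0.21943125 = 59.061875 / 0.21943125 ≈ 269.1589.
Intermediate flow from U to C: z_UC = a_UC · x_C = 0.35 × 59.061875 / 0.21943125 = 20.67165625 / 0.21943125 ≈ 94.21.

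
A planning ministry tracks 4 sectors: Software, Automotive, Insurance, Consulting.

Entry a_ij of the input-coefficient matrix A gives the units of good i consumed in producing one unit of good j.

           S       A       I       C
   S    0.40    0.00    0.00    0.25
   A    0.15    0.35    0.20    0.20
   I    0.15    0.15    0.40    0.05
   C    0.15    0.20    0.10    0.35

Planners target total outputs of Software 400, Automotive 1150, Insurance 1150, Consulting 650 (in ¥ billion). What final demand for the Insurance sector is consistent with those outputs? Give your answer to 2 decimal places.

d_I = 425.00

I − A =
  [   0.60     0.00     0.00    -0.25]
  [  -0.15     0.65    -0.20    -0.20]
  [  -0.15    -0.15     0.60    -0.05]
  [  -0.15    -0.20    -0.10     0.65]
d = (I − A) x:
  d_S = (+0.60)·400 + (+0.00)·1150 + (+0.00)·1150 + (-0.25)·650 = 77.50
  d_A = (-0.15)·400 + (+0.65)·1150 + (-0.20)·1150 + (-0.20)·650 = 327.50
  d_I = (-0.15)·400 + (-0.15)·1150 + (+0.60)·1150 + (-0.05)·650 = 425.00
  d_C = (-0.15)·400 + (-0.20)·1150 + (-0.10)·1150 + (+0.65)·650 = 17.50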